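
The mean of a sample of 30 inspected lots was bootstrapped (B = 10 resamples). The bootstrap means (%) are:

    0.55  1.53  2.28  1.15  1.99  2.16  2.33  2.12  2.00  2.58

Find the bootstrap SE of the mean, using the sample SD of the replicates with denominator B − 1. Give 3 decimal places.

SE* = 0.618

Bootstrap SE is the standard deviation of the 10 replicate means.
Mean of replicates: (0.55 + 1.53 + 2.28 + 1.15 + 1.99 + 2.16 + 2.33 + 2.12 + 2.00 + 2.58) / 10 = 18.6900 / 10 = 1.8690
Sum of squared deviations: (−1.3190)² + (−0.3390)² + (+0.4110)² + (−0.7190)² + (+0.1210)² + (+0.2910)² + (+0.4610)² + (+0.2510)² + (+0.1310)² + (+0.7110)² = 3.4381
Variance = 3.4381 / 9 = 0.3820
SE* = √0.3820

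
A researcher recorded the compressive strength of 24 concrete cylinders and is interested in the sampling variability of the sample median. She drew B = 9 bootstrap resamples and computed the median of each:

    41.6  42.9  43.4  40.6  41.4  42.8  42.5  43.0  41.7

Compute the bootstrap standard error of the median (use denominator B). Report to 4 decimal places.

Bootstrap SE is the standard deviation of the 9 replicate medians.
Mean of replicates: (41.6 + 42.9 + 43.4 + 40.6 + 41.4 + 42.8 + 42.5 + 43.0 + 41.7) / 9 = 379.90000 / 9 = 42.21111
Sum of squared deviations: (−0.61111)² + (+0.68889)² + (+1.18889)² + (−1.61111)² + (−0.81111)² + (+0.58889)² + (+0.28889)² + (+0.78889)² + (−0.51111)² = 6.82889
Variance = 6.82889 / 9 = 0.75877
SE* = √0.75877

SE* = 0.8711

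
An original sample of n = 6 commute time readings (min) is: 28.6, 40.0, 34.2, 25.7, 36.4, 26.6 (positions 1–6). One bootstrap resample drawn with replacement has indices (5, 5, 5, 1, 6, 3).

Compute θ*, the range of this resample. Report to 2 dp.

Resample values: 36.4, 36.4, 36.4, 28.6, 26.6, 34.2.
Range = 36.4 − 26.6 = 9.80

θ* = 9.80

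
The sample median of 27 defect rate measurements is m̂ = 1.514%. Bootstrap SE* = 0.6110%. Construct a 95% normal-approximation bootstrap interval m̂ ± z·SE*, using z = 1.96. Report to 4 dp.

Margin = 1.96 × 0.6110 = 1.19756
Interval: 1.514 ± 1.19756

(0.3164, 2.7116)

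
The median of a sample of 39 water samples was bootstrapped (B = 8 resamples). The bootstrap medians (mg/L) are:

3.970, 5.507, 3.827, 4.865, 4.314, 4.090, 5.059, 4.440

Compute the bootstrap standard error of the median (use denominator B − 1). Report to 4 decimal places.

Bootstrap SE is the standard deviation of the 8 replicate medians.
Mean of replicates: (3.970 + 5.507 + 3.827 + 4.865 + 4.314 + 4.090 + 5.059 + 4.440) / 8 = 36.07200 / 8 = 4.50900
Sum of squared deviations: (−0.53900)² + (+0.99800)² + (−0.68200)² + (+0.35600)² + (−0.19500)² + (−0.41900)² + (+0.55000)² + (−0.06900)² = 2.39923
Variance = 2.39923 / 7 = 0.34275
SE* = √0.34275

SE* = 0.5854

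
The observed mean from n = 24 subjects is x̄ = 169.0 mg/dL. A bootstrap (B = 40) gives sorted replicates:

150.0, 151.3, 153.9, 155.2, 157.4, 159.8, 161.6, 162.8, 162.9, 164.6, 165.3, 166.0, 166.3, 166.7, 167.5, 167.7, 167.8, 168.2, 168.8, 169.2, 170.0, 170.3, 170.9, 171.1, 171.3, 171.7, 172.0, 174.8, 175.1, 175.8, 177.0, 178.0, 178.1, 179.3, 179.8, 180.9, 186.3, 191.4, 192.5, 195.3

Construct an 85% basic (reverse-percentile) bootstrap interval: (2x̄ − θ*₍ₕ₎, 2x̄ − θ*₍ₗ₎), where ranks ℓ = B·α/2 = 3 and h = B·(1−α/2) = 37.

(151.7, 184.1)

Percentile endpoints at ranks 3 and 37: θ*₍3₎ = 153.9, θ*₍37₎ = 186.3.
Basic interval reflects these around x̄:
  lower = 2 × 169.0 − 186.3 = 151.7
  upper = 2 × 169.0 − 153.9 = 184.1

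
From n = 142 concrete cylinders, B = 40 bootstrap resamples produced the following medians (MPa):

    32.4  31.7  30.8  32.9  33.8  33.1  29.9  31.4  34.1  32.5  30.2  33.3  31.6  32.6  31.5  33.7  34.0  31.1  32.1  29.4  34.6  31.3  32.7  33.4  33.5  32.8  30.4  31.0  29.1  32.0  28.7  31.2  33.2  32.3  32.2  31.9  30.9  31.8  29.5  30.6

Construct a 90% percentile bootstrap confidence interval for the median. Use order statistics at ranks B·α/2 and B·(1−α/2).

(29.1, 34.0)

Sorted replicates: 28.7, 29.1, 29.4, 29.5, 29.9, 30.2, 30.4, 30.6, 30.8, 30.9, 31.0, 31.1, 31.2, 31.3, 31.4, 31.5, 31.6, 31.7, 31.8, 31.9, 32.0, 32.1, 32.2, 32.3, 32.4, 32.5, 32.6, 32.7, 32.8, 32.9, 33.1, 33.2, 33.3, 33.4, 33.5, 33.7, 33.8, 34.0, 34.1, 34.6
α = 0.10; lower rank = 40 × 0.050 = 2; upper rank = 40 × 0.950 = 38.
The 2nd smallest replicate is 29.1; the 38th is 34.0.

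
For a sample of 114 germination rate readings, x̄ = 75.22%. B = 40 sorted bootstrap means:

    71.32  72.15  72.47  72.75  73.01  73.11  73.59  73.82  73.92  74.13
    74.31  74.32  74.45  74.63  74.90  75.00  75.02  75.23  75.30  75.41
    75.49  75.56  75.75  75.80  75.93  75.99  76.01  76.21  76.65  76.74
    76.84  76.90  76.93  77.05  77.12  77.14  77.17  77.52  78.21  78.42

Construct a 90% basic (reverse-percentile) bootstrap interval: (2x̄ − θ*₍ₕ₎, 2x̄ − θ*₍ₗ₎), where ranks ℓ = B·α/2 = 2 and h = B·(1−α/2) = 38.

Percentile endpoints at ranks 2 and 38: θ*₍2₎ = 72.15, θ*₍38₎ = 77.52.
Basic interval reflects these around x̄:
  lower = 2 × 75.22 − 77.52 = 72.92
  upper = 2 × 75.22 − 72.15 = 78.29

(72.92, 78.29)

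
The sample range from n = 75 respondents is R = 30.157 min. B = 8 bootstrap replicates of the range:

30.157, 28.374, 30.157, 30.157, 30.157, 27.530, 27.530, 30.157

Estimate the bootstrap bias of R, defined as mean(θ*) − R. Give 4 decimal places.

bias = −0.8796

mean(θ*) = (30.157 + 28.374 + 30.157 + 30.157 + 30.157 + 27.530 + 27.530 + 30.157) / 8 = 29.27737
bias = 29.27737 − 30.157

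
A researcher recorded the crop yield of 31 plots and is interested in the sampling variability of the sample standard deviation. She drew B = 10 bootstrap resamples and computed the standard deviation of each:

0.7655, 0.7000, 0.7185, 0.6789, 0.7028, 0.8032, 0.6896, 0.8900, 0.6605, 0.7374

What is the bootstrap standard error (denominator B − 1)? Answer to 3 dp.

SE* = 0.069

Bootstrap SE is the standard deviation of the 10 replicate standard deviations.
Mean of replicates: (0.7655 + 0.7000 + 0.7185 + 0.6789 + 0.7028 + 0.8032 + 0.6896 + 0.8900 + 0.6605 + 0.7374) / 10 = 7.34640 / 10 = 0.73464
Sum of squared deviations: (+0.03086)² + (−0.03464)² + (−0.01614)² + (−0.05574)² + (−0.03184)² + (+0.06856)² + (−0.04504)² + (+0.15536)² + (−0.07414)² + (+0.00276)² = 0.04290
Variance = 0.04290 / 9 = 0.00477
SE* = √0.00477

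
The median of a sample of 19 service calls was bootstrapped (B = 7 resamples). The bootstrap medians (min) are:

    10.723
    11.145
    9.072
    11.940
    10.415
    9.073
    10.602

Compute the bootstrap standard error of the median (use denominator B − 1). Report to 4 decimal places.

SE* = 1.0482

Bootstrap SE is the standard deviation of the 7 replicate medians.
Mean of replicates: (10.723 + 11.145 + 9.072 + 11.940 + 10.415 + 9.073 + 10.602) / 7 = 72.97000 / 7 = 10.42429
Sum of squared deviations: (+0.29871)² + (+0.72071)² + (−1.35229)² + (+1.51571)² + (−0.00929)² + (−1.35129)² + (+0.17771)² = 6.59237
Variance = 6.59237 / 6 = 1.09873
SE* = √1.09873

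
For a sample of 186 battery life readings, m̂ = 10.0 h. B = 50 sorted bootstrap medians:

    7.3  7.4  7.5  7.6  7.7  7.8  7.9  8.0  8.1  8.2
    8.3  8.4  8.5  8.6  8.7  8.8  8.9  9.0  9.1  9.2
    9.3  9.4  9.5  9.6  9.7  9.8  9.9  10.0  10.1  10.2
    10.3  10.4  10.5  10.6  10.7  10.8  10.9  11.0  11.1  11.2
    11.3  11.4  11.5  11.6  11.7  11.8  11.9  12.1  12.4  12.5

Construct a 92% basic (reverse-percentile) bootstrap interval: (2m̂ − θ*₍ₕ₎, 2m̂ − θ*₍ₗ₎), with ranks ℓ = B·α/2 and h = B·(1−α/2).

(7.9, 12.6)

Percentile endpoints at ranks 2 and 48: θ*₍2₎ = 7.4, θ*₍48₎ = 12.1.
Basic interval reflects these around m̂:
  lower = 2 × 10.0 − 12.1 = 7.9
  upper = 2 × 10.0 − 7.4 = 12.6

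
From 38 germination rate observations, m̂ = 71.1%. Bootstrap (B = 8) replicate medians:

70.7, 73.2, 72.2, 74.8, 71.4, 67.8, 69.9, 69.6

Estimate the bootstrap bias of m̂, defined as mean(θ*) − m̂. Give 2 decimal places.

bias = +0.10

mean(θ*) = (70.7 + 73.2 + 72.2 + 74.8 + 71.4 + 67.8 + 69.9 + 69.6) / 8 = 71.200
bias = 71.200 − 71.1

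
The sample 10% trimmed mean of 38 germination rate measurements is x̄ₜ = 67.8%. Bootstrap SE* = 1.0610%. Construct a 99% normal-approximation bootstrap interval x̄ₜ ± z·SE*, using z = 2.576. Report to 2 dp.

(65.07, 70.53)

Margin = 2.576 × 1.0610 = 2.733
Interval: 67.8 ± 2.733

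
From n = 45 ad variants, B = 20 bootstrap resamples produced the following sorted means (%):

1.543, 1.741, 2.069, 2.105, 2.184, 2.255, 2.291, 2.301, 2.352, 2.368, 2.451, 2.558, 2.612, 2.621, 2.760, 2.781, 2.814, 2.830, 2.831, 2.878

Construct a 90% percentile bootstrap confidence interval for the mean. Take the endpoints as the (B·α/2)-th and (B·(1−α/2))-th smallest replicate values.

α = 0.10; lower rank = 20 × 0.050 = 1; upper rank = 20 × 0.950 = 19.
The 1st smallest replicate is 1.543; the 19th is 2.831.

(1.543, 2.831)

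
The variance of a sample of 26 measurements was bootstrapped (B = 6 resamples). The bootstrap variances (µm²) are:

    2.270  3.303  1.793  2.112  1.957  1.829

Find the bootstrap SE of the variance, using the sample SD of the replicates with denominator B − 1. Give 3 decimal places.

SE* = 0.564

Bootstrap SE is the standard deviation of the 6 replicate variances.
Mean of replicates: (2.270 + 3.303 + 1.793 + 2.112 + 1.957 + 1.829) / 6 = 13.2640 / 6 = 2.2107
Sum of squared deviations: (+0.0593)² + (+1.0923)² + (−0.4177)² + (−0.0987)² + (−0.2537)² + (−0.3817)² = 1.5909
Variance = 1.5909 / 5 = 0.3182
SE* = √0.3182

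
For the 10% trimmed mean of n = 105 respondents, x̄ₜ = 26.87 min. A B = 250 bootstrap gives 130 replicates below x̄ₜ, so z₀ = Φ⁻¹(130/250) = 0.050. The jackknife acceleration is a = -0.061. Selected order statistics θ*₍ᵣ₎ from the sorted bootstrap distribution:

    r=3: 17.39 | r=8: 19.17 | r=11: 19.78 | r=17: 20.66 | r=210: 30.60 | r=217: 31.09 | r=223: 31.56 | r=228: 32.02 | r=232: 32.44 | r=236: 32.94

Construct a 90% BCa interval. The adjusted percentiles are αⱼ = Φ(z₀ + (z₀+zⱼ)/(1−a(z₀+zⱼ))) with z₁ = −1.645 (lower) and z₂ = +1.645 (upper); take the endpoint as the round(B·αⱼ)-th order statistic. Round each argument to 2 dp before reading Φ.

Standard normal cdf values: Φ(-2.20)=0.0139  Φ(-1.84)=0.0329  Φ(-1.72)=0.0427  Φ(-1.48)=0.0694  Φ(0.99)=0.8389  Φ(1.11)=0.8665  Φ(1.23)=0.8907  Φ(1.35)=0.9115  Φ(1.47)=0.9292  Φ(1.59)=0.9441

(19.78, 32.94)

Lower: z₀ + z₁ = 0.050 + (-1.645) = -1.595; 1 − a(z₀+z₁) = 1 − (-0.061)(-1.595) = 0.9027; argument = 0.050 + (-1.595)/0.9027 = -1.7169 → -1.72.
α₁ = Φ(-1.72) = 0.0427; rank = round(250 × 0.0427) = 11; θ*₍11₎ = 19.78.
Upper: z₀ + z₂ = 1.695; 1 − a(z₀+z₂) = 1.1034; argument = 1.5862 → 1.59; α₂ = 0.9441; rank = 236; θ*₍236₎ = 32.94.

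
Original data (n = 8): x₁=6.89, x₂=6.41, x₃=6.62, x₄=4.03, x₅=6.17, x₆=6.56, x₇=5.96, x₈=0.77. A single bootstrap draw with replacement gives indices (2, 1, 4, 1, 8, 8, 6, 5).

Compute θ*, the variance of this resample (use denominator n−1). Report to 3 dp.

Resample values: 6.41, 6.89, 4.03, 6.89, 0.77, 0.77, 6.56, 6.17.
Mean = 4.8113; sum of squared deviations = 49.3765
s² = 49.3765 / 7 = 7.0538

θ* = 7.054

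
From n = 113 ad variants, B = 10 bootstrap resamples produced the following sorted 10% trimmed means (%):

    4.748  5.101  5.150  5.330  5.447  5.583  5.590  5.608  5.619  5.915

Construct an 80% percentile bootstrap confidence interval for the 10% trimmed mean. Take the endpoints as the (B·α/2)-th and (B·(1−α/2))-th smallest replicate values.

(4.748, 5.619)

α = 0.20; lower rank = 10 × 0.100 = 1; upper rank = 10 × 0.900 = 9.
The 1st smallest replicate is 4.748; the 9th is 5.619.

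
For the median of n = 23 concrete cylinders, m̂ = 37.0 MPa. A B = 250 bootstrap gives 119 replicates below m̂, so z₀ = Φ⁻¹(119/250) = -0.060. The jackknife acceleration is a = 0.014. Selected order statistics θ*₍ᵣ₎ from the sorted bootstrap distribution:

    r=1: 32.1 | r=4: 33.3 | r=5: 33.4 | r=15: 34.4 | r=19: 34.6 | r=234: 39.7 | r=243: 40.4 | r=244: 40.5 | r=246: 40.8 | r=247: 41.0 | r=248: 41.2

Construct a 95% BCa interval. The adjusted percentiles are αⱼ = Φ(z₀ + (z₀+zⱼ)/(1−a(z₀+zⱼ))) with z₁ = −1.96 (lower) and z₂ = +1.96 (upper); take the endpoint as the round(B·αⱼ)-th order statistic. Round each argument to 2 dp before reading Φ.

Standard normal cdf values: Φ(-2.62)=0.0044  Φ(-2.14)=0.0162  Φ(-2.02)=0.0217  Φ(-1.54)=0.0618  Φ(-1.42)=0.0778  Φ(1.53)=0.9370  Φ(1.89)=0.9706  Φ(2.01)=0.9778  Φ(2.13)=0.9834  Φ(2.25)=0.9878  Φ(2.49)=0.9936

Lower: z₀ + z₁ = -0.060 + (-1.960) = -2.020; 1 − a(z₀+z₁) = 1 − (0.014)(-2.020) = 1.0283; argument = -0.060 + (-2.020)/1.0283 = -2.0244 → -2.02.
α₁ = Φ(-2.02) = 0.0217; rank = round(250 × 0.0217) = 5; θ*₍5₎ = 33.4.
Upper: z₀ + z₂ = 1.900; 1 − a(z₀+z₂) = 0.9734; argument = 1.8919 → 1.89; α₂ = 0.9706; rank = 243; θ*₍243₎ = 40.4.

(33.4, 40.4)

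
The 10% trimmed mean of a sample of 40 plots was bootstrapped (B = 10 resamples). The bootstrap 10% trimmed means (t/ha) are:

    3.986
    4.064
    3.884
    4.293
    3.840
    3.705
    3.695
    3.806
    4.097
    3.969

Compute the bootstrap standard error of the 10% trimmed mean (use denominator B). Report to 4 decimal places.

Bootstrap SE is the standard deviation of the 10 replicate 10% trimmed means.
Mean of replicates: (3.986 + 4.064 + 3.884 + 4.293 + 3.840 + 3.705 + 3.695 + 3.806 + 4.097 + 3.969) / 10 = 39.33900 / 10 = 3.93390
Sum of squared deviations: (+0.05210)² + (+0.13010)² + (−0.04990)² + (+0.35910)² + (−0.09390)² + (−0.22890)² + (−0.23890)² + (−0.12790)² + (+0.16310)² + (+0.03510)² = 0.31356
Variance = 0.31356 / 10 = 0.03136
SE* = √0.03136

SE* = 0.1771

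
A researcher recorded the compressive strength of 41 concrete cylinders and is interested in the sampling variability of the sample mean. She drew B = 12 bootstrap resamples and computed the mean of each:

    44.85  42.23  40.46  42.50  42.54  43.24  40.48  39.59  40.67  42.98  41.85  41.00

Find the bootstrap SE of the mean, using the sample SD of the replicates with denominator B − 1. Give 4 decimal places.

SE* = 1.4857

Bootstrap SE is the standard deviation of the 12 replicate means.
Mean of replicates: (44.85 + 42.23 + 40.46 + 42.50 + 42.54 + 43.24 + 40.48 + 39.59 + 40.67 + 42.98 + 41.85 + 41.00) / 12 = 502.39000 / 12 = 41.86583
Sum of squared deviations: (+2.98417)² + (+0.36417)² + (−1.40583)² + (+0.63417)² + (+0.67417)² + (+1.37417)² + (−1.38583)² + (−2.27583)² + (−1.19583)² + (+1.11417)² + (−0.01583)² + (−0.86583)² = 24.28049
Variance = 24.28049 / 11 = 2.20732
SE* = √2.20732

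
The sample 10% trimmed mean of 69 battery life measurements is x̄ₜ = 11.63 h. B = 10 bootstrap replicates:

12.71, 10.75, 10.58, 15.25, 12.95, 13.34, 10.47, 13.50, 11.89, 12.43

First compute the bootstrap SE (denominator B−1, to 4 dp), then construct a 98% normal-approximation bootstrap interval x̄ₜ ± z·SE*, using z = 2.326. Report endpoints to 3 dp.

(8.108, 15.152)

Mean of replicates = 12.3870; sum of squared deviations = 20.6338; SE* = √(20.6338/9) = 1.5141
Margin = 2.326 × 1.5141 = 3.5218
Interval: 11.63 ± 3.5218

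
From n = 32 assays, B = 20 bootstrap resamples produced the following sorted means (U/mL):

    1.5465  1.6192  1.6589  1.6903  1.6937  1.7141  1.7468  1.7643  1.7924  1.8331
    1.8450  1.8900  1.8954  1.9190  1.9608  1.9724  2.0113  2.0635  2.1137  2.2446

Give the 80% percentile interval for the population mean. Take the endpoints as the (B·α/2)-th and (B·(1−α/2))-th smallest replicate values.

(1.6192, 2.0635)

α = 0.20; lower rank = 20 × 0.100 = 2; upper rank = 20 × 0.900 = 18.
The 2nd smallest replicate is 1.6192; the 18th is 2.0635.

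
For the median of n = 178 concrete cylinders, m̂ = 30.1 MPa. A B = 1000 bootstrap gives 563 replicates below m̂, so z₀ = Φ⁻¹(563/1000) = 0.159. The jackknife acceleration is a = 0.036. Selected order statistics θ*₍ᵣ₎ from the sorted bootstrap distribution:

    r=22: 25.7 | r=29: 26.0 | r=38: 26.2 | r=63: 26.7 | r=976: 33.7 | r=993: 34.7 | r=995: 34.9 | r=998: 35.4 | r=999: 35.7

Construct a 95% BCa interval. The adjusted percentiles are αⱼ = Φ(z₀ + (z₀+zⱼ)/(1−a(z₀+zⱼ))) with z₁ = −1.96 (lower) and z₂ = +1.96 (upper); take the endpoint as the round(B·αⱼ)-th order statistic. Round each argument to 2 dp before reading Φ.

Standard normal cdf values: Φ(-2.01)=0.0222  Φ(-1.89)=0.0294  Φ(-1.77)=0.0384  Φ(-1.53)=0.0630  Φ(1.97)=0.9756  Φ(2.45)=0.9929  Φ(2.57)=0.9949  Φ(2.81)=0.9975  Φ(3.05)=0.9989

Lower: z₀ + z₁ = 0.159 + (-1.960) = -1.801; 1 − a(z₀+z₁) = 1 − (0.036)(-1.801) = 1.0648; argument = 0.159 + (-1.801)/1.0648 = -1.5323 → -1.53.
α₁ = Φ(-1.53) = 0.0630; rank = round(1000 × 0.0630) = 63; θ*₍63₎ = 26.7.
Upper: z₀ + z₂ = 2.119; 1 − a(z₀+z₂) = 0.9237; argument = 2.4530 → 2.45; α₂ = 0.9929; rank = 993; θ*₍993₎ = 34.7.

(26.7, 34.7)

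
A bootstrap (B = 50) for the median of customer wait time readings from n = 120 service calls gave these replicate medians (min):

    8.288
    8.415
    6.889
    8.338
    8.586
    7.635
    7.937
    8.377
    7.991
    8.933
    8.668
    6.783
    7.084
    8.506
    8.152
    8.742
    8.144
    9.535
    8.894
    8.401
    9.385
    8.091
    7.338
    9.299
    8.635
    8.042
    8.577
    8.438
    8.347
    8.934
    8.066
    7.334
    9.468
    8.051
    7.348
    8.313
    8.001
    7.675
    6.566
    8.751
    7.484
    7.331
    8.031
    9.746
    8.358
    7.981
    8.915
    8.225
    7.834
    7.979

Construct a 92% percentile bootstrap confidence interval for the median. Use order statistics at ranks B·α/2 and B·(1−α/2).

Sorted replicates: 6.566, 6.783, 6.889, 7.084, 7.331, 7.334, 7.338, 7.348, 7.484, 7.635, 7.675, 7.834, 7.937, 7.979, 7.981, 7.991, 8.001, 8.031, 8.042, 8.051, 8.066, 8.091, 8.144, 8.152, 8.225, 8.288, 8.313, 8.338, 8.347, 8.358, 8.377, 8.401, 8.415, 8.438, 8.506, 8.577, 8.586, 8.635, 8.668, 8.742, 8.751, 8.894, 8.915, 8.933, 8.934, 9.299, 9.385, 9.468, 9.535, 9.746
α = 0.08; lower rank = 50 × 0.040 = 2; upper rank = 50 × 0.960 = 48.
The 2nd smallest replicate is 6.783; the 48th is 9.468.

(6.783, 9.468)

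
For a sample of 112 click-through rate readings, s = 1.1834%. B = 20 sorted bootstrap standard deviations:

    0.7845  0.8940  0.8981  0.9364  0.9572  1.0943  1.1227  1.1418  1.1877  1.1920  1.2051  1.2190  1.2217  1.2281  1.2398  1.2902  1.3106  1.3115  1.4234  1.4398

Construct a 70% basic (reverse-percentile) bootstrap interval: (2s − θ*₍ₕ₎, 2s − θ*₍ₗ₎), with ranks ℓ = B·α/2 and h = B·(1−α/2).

Percentile endpoints at ranks 3 and 17: θ*₍3₎ = 0.8981, θ*₍17₎ = 1.3106.
Basic interval reflects these around s:
  lower = 2 × 1.1834 − 1.3106 = 1.0562
  upper = 2 × 1.1834 − 0.8981 = 1.4687

(1.0562, 1.4687)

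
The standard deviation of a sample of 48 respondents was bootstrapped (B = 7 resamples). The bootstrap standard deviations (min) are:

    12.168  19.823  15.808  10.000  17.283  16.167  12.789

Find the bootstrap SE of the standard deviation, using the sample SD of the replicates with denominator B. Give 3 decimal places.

Bootstrap SE is the standard deviation of the 7 replicate standard deviations.
Mean of replicates: (12.168 + 19.823 + 15.808 + 10.000 + 17.283 + 16.167 + 12.789) / 7 = 104.0380 / 7 = 14.8626
Sum of squared deviations: (−2.6946)² + (+4.9604)² + (+0.9454)² + (−4.8626)² + (+2.4204)² + (+1.3044)² + (−2.0736)² = 68.2647
Variance = 68.2647 / 7 = 9.7521
SE* = √9.7521

SE* = 3.123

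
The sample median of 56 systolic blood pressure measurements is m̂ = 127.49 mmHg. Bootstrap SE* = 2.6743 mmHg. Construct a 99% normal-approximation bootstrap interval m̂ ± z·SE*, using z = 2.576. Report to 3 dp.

(120.601, 134.379)

Margin = 2.576 × 2.6743 = 6.8890
Interval: 127.49 ± 6.8890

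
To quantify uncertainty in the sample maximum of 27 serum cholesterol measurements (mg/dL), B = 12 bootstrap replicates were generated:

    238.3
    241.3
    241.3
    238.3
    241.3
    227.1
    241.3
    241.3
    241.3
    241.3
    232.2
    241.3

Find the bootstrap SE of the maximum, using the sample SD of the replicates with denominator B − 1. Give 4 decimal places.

Bootstrap SE is the standard deviation of the 12 replicate maximums.
Mean of replicates: (238.3 + 241.3 + 241.3 + 238.3 + 241.3 + 227.1 + 241.3 + 241.3 + 241.3 + 241.3 + 232.2 + 241.3) / 12 = 2866.30000 / 12 = 238.85833
Sum of squared deviations: (−0.55833)² + (+2.44167)² + (+2.44167)² + (−0.55833)² + (+2.44167)² + (−11.75833)² + (+2.44167)² + (+2.44167)² + (+2.44167)² + (+2.44167)² + (−6.65833)² + (+2.44167)² = 230.90917
Variance = 230.90917 / 11 = 20.99174
SE* = √20.99174

SE* = 4.5817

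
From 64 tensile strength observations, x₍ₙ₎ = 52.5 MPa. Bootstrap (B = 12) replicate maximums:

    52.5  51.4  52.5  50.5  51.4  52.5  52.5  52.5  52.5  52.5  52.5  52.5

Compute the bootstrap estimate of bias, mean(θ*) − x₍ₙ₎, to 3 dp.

mean(θ*) = (52.5 + 51.4 + 52.5 + 50.5 + 51.4 + 52.5 + 52.5 + 52.5 + 52.5 + 52.5 + 52.5 + 52.5) / 12 = 52.1500
bias = 52.1500 − 52.5

bias = −0.350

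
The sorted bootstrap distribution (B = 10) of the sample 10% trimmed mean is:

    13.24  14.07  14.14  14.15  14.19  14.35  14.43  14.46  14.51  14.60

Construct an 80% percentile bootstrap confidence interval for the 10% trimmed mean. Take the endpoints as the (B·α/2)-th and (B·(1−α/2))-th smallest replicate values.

(13.24, 14.51)

α = 0.20; lower rank = 10 × 0.100 = 1; upper rank = 10 × 0.900 = 9.
The 1st smallest replicate is 13.24; the 9th is 14.51.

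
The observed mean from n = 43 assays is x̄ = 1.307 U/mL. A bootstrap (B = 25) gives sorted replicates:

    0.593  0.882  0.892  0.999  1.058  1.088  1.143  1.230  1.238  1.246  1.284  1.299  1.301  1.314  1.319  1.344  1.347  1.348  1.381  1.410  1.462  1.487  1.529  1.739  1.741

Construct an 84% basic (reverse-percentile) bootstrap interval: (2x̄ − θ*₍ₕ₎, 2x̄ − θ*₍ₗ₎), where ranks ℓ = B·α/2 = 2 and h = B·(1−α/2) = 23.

Percentile endpoints at ranks 2 and 23: θ*₍2₎ = 0.882, θ*₍23₎ = 1.529.
Basic interval reflects these around x̄:
  lower = 2 × 1.307 − 1.529 = 1.085
  upper = 2 × 1.307 − 0.882 = 1.732

(1.085, 1.732)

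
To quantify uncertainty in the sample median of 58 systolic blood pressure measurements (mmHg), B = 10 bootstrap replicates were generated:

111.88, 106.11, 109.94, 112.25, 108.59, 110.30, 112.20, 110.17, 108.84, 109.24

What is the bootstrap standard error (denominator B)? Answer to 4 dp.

SE* = 1.8050

Bootstrap SE is the standard deviation of the 10 replicate medians.
Mean of replicates: (111.88 + 106.11 + 109.94 + 112.25 + 108.59 + 110.30 + 112.20 + 110.17 + 108.84 + 109.24) / 10 = 1099.52000 / 10 = 109.95200
Sum of squared deviations: (+1.92800)² + (−3.84200)² + (−0.01200)² + (+2.29800)² + (−1.36200)² + (+0.34800)² + (+2.24800)² + (+0.21800)² + (−1.11200)² + (−0.71200)² = 32.57976
Variance = 32.57976 / 10 = 3.25798
SE* = √3.25798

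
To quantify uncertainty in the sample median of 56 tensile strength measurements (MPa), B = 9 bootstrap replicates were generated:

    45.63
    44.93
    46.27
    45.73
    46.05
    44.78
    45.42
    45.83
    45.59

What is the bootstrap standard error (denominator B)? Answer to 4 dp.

Bootstrap SE is the standard deviation of the 9 replicate medians.
Mean of replicates: (45.63 + 44.93 + 46.27 + 45.73 + 46.05 + 44.78 + 45.42 + 45.83 + 45.59) / 9 = 410.23000 / 9 = 45.58111
Sum of squared deviations: (+0.04889)² + (−0.65111)² + (+0.68889)² + (+0.14889)² + (+0.46889)² + (−0.80111)² + (−0.16111)² + (+0.24889)² + (+0.00889)² = 1.87269
Variance = 1.87269 / 9 = 0.20808
SE* = √0.20808

SE* = 0.4562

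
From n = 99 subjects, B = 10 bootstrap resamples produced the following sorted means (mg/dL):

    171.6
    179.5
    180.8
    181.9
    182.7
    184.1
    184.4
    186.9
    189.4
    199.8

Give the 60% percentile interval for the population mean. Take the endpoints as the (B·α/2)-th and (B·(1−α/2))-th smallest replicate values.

α = 0.40; lower rank = 10 × 0.200 = 2; upper rank = 10 × 0.800 = 8.
The 2nd smallest replicate is 179.5; the 8th is 186.9.

(179.5, 186.9)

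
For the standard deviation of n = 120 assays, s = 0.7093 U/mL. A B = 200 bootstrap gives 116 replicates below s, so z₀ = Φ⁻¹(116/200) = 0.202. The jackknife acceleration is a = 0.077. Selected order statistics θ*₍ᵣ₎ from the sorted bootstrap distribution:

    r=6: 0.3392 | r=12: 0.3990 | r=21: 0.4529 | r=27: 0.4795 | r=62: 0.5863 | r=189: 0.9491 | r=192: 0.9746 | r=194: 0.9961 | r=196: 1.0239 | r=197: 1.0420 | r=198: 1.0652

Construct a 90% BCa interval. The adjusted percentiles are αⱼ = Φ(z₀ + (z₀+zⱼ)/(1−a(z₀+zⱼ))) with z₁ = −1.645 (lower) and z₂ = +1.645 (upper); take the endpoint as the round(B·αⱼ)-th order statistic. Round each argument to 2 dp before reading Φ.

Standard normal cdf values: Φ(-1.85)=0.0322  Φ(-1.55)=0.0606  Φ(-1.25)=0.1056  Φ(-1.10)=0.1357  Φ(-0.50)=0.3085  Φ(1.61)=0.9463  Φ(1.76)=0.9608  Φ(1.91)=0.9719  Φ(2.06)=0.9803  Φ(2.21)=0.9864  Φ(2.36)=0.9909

Lower: z₀ + z₁ = 0.202 + (-1.645) = -1.443; 1 − a(z₀+z₁) = 1 − (0.077)(-1.443) = 1.1111; argument = 0.202 + (-1.443)/1.1111 = -1.0967 → -1.10.
α₁ = Φ(-1.10) = 0.1357; rank = round(200 × 0.1357) = 27; θ*₍27₎ = 0.4795.
Upper: z₀ + z₂ = 1.847; 1 − a(z₀+z₂) = 0.8578; argument = 2.3552 → 2.36; α₂ = 0.9909; rank = 198; θ*₍198₎ = 1.0652.

(0.4795, 1.0652)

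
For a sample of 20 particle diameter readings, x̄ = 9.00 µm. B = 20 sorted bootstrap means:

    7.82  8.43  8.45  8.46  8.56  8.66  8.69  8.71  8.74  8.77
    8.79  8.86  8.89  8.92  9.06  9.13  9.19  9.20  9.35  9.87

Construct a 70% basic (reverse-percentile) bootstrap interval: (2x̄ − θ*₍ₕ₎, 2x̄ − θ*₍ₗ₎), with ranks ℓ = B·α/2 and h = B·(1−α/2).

Percentile endpoints at ranks 3 and 17: θ*₍3₎ = 8.45, θ*₍17₎ = 9.19.
Basic interval reflects these around x̄:
  lower = 2 × 9.00 − 9.19 = 8.81
  upper = 2 × 9.00 − 8.45 = 9.55

(8.81, 9.55)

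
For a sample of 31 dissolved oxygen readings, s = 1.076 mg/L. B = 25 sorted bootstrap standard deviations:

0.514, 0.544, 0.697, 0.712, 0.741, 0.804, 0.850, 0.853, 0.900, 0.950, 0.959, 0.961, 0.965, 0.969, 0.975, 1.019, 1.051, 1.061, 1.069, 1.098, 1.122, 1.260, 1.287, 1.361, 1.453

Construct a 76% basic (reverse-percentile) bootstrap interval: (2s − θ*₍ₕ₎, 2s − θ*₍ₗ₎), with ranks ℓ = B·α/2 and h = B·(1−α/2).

(0.892, 1.455)

Percentile endpoints at ranks 3 and 22: θ*₍3₎ = 0.697, θ*₍22₎ = 1.260.
Basic interval reflects these around s:
  lower = 2 × 1.076 − 1.260 = 0.892
  upper = 2 × 1.076 − 0.697 = 1.455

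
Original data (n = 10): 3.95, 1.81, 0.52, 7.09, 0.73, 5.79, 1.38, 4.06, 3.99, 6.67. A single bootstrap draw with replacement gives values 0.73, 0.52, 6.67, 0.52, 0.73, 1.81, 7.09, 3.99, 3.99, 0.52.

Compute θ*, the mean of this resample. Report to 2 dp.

Mean = (0.73 + 0.52 + 6.67 + 0.52 + 0.73 + 1.81 + 7.09 + 3.99 + 3.99 + 0.52) / 10 = 26.570 / 10 = 2.66

θ* = 2.66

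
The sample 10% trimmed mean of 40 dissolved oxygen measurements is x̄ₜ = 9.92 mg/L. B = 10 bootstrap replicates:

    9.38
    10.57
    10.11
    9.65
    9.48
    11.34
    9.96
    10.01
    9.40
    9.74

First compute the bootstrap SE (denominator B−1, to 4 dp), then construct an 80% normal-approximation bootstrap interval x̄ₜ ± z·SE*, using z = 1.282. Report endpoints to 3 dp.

(9.141, 10.699)

Mean of replicates = 9.9640; sum of squared deviations = 3.3262; SE* = √(3.3262/9) = 0.6079
Margin = 1.282 × 0.6079 = 0.7793
Interval: 9.92 ± 0.7793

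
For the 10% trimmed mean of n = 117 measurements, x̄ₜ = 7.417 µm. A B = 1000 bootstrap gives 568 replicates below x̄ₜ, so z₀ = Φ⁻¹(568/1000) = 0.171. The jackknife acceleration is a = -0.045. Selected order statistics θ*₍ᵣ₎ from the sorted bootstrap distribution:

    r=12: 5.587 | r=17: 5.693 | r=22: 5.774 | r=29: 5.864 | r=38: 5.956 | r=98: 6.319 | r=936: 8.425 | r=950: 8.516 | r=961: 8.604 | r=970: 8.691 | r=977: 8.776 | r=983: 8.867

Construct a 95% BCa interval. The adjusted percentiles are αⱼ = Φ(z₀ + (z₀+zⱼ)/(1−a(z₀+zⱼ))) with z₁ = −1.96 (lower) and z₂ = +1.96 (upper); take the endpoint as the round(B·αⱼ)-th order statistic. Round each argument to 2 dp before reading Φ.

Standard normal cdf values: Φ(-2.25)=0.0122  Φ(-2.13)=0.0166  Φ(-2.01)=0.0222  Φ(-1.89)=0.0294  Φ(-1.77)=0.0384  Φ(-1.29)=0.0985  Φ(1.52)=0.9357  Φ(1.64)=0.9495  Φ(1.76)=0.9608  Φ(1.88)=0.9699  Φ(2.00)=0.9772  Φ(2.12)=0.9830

Lower: z₀ + z₁ = 0.171 + (-1.960) = -1.789; 1 − a(z₀+z₁) = 1 − (-0.045)(-1.789) = 0.9195; argument = 0.171 + (-1.789)/0.9195 = -1.7746 → -1.77.
α₁ = Φ(-1.77) = 0.0384; rank = round(1000 × 0.0384) = 38; θ*₍38₎ = 5.956.
Upper: z₀ + z₂ = 2.131; 1 − a(z₀+z₂) = 1.0959; argument = 2.1155 → 2.12; α₂ = 0.9830; rank = 983; θ*₍983₎ = 8.867.

(5.956, 8.867)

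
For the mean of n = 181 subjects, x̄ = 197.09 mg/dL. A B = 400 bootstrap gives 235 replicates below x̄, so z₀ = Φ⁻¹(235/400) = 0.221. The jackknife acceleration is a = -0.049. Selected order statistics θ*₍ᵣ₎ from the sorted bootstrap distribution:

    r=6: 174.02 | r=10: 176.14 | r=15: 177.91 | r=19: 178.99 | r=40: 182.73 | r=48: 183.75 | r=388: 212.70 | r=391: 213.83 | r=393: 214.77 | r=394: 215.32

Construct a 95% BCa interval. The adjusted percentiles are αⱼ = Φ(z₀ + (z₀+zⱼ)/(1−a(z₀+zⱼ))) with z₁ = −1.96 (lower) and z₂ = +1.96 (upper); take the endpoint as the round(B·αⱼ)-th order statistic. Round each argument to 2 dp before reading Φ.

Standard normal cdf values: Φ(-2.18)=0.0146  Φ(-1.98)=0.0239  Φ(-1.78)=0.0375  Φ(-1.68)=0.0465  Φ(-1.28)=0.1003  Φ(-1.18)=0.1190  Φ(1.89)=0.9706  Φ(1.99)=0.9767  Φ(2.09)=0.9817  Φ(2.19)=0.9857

Lower: z₀ + z₁ = 0.221 + (-1.960) = -1.739; 1 − a(z₀+z₁) = 1 − (-0.049)(-1.739) = 0.9148; argument = 0.221 + (-1.739)/0.9148 = -1.6800 → -1.68.
α₁ = Φ(-1.68) = 0.0465; rank = round(400 × 0.0465) = 19; θ*₍19₎ = 178.99.
Upper: z₀ + z₂ = 2.181; 1 − a(z₀+z₂) = 1.1069; argument = 2.1914 → 2.19; α₂ = 0.9857; rank = 394; θ*₍394₎ = 215.32.

(178.99, 215.32)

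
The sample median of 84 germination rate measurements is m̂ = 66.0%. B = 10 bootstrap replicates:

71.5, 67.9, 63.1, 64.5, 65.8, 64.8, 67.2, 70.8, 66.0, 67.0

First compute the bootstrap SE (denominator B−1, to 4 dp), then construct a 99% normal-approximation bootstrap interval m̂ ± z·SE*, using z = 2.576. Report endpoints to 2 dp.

(59.13, 72.87)

Mean of replicates = 66.8600; sum of squared deviations = 64.0840; SE* = √(64.0840/9) = 2.6684
Margin = 2.576 × 2.6684 = 6.874
Interval: 66.0 ± 6.874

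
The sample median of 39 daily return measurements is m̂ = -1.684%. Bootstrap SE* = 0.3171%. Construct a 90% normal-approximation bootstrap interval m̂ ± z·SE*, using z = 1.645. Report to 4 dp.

(-2.2056, -1.1624)

Margin = 1.645 × 0.3171 = 0.52163
Interval: -1.684 ± 0.52163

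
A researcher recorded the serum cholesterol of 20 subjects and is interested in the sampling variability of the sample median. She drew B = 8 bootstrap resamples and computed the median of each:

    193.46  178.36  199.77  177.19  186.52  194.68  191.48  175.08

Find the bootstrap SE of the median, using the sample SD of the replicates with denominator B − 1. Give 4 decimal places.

Bootstrap SE is the standard deviation of the 8 replicate medians.
Mean of replicates: (193.46 + 178.36 + 199.77 + 177.19 + 186.52 + 194.68 + 191.48 + 175.08) / 8 = 1496.54000 / 8 = 187.06750
Sum of squared deviations: (+6.39250)² + (−8.70750)² + (+12.70250)² + (−9.87750)² + (−0.54750)² + (+7.61250)² + (+4.41250)² + (−11.98750)² = 597.02335
Variance = 597.02335 / 7 = 85.28905
SE* = √85.28905

SE* = 9.2352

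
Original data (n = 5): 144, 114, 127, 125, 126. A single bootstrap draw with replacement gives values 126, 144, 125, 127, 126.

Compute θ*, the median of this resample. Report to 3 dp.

θ* = 126.000

Sorted: 125, 126, 126, 127, 144
Median = middle value = 126.000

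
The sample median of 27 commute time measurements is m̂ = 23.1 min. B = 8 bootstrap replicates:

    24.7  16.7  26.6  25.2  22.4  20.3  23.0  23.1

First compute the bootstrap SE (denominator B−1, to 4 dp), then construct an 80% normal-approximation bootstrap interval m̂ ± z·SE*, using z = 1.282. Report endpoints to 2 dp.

Mean of replicates = 22.7500; sum of squared deviations = 67.5400; SE* = √(67.5400/7) = 3.1062
Margin = 1.282 × 3.1062 = 3.982
Interval: 23.1 ± 3.982

(19.12, 27.08)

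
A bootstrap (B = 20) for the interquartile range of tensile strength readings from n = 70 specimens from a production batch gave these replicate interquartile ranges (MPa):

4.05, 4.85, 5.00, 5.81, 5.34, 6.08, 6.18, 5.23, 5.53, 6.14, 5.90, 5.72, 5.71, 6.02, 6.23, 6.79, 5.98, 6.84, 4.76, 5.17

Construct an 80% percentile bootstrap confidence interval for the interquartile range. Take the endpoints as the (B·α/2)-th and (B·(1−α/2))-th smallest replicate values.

(4.76, 6.23)

Sorted replicates: 4.05, 4.76, 4.85, 5.00, 5.17, 5.23, 5.34, 5.53, 5.71, 5.72, 5.81, 5.90, 5.98, 6.02, 6.08, 6.14, 6.18, 6.23, 6.79, 6.84
α = 0.20; lower rank = 20 × 0.100 = 2; upper rank = 20 × 0.900 = 18.
The 2nd smallest replicate is 4.76; the 18th is 6.23.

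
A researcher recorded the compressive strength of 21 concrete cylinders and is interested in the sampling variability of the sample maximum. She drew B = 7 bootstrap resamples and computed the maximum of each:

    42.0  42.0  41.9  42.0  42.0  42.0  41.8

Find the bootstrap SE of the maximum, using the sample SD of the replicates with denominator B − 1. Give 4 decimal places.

SE* = 0.0787

Bootstrap SE is the standard deviation of the 7 replicate maximums.
Mean of replicates: (42.0 + 42.0 + 41.9 + 42.0 + 42.0 + 42.0 + 41.8) / 7 = 293.70000 / 7 = 41.95714
Sum of squared deviations: (+0.04286)² + (+0.04286)² + (−0.05714)² + (+0.04286)² + (+0.04286)² + (+0.04286)² + (−0.15714)² = 0.03714
Variance = 0.03714 / 6 = 0.00619
SE* = √0.00619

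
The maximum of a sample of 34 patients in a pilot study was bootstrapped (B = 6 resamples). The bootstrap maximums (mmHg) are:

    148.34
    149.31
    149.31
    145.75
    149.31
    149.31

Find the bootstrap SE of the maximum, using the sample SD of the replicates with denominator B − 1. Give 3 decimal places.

SE* = 1.428

Bootstrap SE is the standard deviation of the 6 replicate maximums.
Mean of replicates: (148.34 + 149.31 + 149.31 + 145.75 + 149.31 + 149.31) / 6 = 891.3300 / 6 = 148.5550
Sum of squared deviations: (−0.2150)² + (+0.7550)² + (+0.7550)² + (−2.8050)² + (+0.7550)² + (+0.7550)² = 10.1944
Variance = 10.1944 / 5 = 2.0389
SE* = √2.0389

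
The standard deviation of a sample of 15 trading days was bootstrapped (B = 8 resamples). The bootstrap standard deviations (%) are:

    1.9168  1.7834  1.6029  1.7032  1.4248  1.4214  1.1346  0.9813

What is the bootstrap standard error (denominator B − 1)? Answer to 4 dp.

SE* = 0.3208

Bootstrap SE is the standard deviation of the 8 replicate standard deviations.
Mean of replicates: (1.9168 + 1.7834 + 1.6029 + 1.7032 + 1.4248 + 1.4214 + 1.1346 + 0.9813) / 8 = 11.968400 / 8 = 1.496050
Sum of squared deviations: (+0.420750)² + (+0.287350)² + (+0.106850)² + (+0.207150)² + (−0.071250)² + (−0.074650)² + (−0.361450)² + (−0.514750)² = 0.720191
Variance = 0.720191 / 7 = 0.102884
SE* = √0.102884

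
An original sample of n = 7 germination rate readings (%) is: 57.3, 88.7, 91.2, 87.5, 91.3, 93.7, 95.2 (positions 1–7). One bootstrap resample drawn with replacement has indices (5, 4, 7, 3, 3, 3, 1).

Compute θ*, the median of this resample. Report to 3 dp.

Resample values: 91.3, 87.5, 95.2, 91.2, 91.2, 91.2, 57.3.
Sorted: 57.3, 87.5, 91.2, 91.2, 91.2, 91.3, 95.2
Median = middle value = 91.200

θ* = 91.200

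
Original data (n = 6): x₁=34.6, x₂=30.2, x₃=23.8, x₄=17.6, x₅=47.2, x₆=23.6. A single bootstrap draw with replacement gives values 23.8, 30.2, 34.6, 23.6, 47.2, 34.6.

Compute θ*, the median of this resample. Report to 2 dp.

Sorted: 23.6, 23.8, 30.2, 34.6, 34.6, 47.2
Median = average of the two middle values = 32.40

θ* = 32.40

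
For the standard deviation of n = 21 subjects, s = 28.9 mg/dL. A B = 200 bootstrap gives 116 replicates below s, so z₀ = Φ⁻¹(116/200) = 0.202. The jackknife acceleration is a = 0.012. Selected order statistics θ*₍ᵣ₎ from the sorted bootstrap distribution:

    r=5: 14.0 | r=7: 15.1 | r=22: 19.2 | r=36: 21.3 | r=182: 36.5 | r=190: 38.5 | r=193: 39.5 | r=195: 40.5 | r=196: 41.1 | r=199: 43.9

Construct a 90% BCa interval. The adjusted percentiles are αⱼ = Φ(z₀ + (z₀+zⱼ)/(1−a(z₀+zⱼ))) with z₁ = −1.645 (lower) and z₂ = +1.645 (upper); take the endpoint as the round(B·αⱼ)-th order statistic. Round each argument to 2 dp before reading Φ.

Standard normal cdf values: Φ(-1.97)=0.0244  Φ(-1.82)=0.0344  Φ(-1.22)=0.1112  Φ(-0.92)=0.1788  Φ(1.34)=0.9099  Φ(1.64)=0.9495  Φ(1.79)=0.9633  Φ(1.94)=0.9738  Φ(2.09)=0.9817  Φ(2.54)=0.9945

Lower: z₀ + z₁ = 0.202 + (-1.645) = -1.443; 1 − a(z₀+z₁) = 1 − (0.012)(-1.443) = 1.0173; argument = 0.202 + (-1.443)/1.0173 = -1.2164 → -1.22.
α₁ = Φ(-1.22) = 0.1112; rank = round(200 × 0.1112) = 22; θ*₍22₎ = 19.2.
Upper: z₀ + z₂ = 1.847; 1 − a(z₀+z₂) = 0.9778; argument = 2.0909 → 2.09; α₂ = 0.9817; rank = 196; θ*₍196₎ = 41.1.

(19.2, 41.1)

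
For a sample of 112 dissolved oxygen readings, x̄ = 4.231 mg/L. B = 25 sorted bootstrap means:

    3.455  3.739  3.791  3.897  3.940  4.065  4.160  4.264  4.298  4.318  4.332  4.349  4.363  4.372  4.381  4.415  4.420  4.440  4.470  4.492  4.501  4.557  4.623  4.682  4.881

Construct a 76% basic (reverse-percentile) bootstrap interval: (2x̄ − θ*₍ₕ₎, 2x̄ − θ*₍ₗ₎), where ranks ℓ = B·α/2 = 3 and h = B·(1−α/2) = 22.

(3.905, 4.671)

Percentile endpoints at ranks 3 and 22: θ*₍3₎ = 3.791, θ*₍22₎ = 4.557.
Basic interval reflects these around x̄:
  lower = 2 × 4.231 − 4.557 = 3.905
  upper = 2 × 4.231 − 3.791 = 4.671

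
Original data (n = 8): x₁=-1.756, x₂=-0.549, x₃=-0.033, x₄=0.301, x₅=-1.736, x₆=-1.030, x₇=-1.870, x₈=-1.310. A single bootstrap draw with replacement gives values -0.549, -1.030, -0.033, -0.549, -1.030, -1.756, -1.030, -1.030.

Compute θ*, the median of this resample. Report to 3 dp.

θ* = -1.030

Sorted: -1.756, -1.030, -1.030, -1.030, -1.030, -0.549, -0.549, -0.033
Median = average of the two middle values = -1.030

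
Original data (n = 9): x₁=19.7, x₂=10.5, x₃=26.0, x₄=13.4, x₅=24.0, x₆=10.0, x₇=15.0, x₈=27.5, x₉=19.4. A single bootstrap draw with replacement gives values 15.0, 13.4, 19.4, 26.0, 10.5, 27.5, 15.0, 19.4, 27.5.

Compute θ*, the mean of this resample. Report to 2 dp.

Mean = (15.0 + 13.4 + 19.4 + 26.0 + 10.5 + 27.5 + 15.0 + 19.4 + 27.5) / 9 = 173.70 / 9 = 19.30

θ* = 19.30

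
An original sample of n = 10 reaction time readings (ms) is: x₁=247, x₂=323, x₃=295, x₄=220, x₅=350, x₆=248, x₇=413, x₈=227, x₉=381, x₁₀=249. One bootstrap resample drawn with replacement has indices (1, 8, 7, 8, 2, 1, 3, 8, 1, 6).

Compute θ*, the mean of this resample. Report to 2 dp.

Resample values: 247, 227, 413, 227, 323, 247, 295, 227, 247, 248.
Mean = (247 + 227 + 413 + 227 + 323 + 247 + 295 + 227 + 247 + 248) / 10 = 2701.0 / 10 = 270.10

θ* = 270.10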